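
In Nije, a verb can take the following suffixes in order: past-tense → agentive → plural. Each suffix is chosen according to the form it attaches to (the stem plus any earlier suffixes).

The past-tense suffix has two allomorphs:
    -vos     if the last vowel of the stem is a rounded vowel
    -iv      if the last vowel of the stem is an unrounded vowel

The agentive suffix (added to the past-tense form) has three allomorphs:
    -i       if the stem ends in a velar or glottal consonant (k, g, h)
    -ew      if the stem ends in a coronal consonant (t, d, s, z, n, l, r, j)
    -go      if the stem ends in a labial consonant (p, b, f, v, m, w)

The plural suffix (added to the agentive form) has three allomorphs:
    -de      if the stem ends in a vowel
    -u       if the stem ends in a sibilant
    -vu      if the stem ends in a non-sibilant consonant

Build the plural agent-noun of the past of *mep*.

mepivgode

*mep* — last vowel /e/ (an unrounded vowel) → -iv → *mepiv*.
Since the final consonant of the past-tense form *mepiv* is /v/ (labial), it takes -go, giving *mepivgo*.
The agentive form *mepivgo*: final sound = /o/, a vowel → -de → *mepivgode*.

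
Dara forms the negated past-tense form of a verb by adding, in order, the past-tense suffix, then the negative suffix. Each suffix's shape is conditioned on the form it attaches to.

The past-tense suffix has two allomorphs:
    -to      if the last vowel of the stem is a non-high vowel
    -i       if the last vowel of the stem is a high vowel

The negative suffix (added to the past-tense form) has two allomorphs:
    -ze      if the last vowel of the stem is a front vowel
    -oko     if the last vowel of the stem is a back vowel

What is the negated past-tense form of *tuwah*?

*tuwah* — last vowel /a/ (a non-high vowel) → -to → *tuwahto*.
The past-tense form *tuwahto*: last vowel = /o/, a back vowel → -oko → *tuwahtooko*.

tuwahtooko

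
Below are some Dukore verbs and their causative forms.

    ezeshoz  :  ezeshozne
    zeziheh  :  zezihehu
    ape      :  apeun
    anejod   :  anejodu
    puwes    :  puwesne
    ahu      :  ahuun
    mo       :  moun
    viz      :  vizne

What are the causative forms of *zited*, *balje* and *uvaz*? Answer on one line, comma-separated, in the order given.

The suffix is conditioned by the final sound: -ne when the stem ends in a sibilant (*ezeshoz*, *puwes*, *viz*); -u when the stem ends in a non-sibilant consonant (*zeziheh*, *anejod*); -un when the stem ends in a vowel (*ape*, *ahu*, *mo*).
*zited* — final sound /d/ (a non-sibilant consonant) → -u → *zitedu*.
*balje* — final sound /e/ (a vowel) → -un → *baljeun*.
*uvaz* — final sound /z/ (a sibilant) → -ne → *uvazne*.

zitedu, baljeun, uvazne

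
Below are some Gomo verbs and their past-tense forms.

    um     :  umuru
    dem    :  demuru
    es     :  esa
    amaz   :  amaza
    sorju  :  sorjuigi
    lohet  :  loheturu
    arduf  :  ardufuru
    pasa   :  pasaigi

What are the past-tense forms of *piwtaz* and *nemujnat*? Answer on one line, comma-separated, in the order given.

The pattern is sibilance of the final sound: -a when the stem ends in a sibilant (*es*, *amaz*); -uru when the stem ends in a non-sibilant consonant (*um*, *dem*, *lohet*, *arduf*); -igi when the stem ends in a vowel (*sorju*, *pasa*).
Since the final sound of *piwtaz* is /z/ (a sibilant), it takes -a, giving *piwtaza*.
The final sound of *nemujnat* is /t/, which is a non-sibilant consonant, so the suffix is -uru, giving *nemujnaturu*.

piwtaza, nemujnaturu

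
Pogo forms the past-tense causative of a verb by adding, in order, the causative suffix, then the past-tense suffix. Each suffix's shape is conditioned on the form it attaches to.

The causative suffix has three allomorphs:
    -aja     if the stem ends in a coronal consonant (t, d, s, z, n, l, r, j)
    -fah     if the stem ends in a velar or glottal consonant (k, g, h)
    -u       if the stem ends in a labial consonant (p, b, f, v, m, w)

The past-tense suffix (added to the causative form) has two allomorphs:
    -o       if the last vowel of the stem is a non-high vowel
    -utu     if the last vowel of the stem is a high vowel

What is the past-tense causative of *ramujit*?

The final consonant of *ramujit* is /t/, which is coronal, so the causative suffix is -aja, giving *ramujitaja*.
The causative form *ramujitaja* — last vowel /a/ (a non-high vowel) → -o → *ramujitajao*.

ramujitajao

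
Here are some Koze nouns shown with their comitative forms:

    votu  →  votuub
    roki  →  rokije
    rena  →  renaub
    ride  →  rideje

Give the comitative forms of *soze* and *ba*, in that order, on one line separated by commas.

The suffix is conditioned by the last vowel: -je when the last vowel of the stem is a front vowel (*roki*, *ride*); -ub when the last vowel of the stem is a back vowel (*votu*, *rena*).
*soze*: last vowel = /e/, a front vowel → -je → *sozeje*.
The last vowel of *ba* is /a/, which is a back vowel, so the suffix is -ub, giving *baub*.

sozeje, baub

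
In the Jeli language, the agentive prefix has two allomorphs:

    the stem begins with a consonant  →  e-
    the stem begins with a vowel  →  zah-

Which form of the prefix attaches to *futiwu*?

e-

Since the first sound of *futiwu* is /f/ (a consonant), it takes e-.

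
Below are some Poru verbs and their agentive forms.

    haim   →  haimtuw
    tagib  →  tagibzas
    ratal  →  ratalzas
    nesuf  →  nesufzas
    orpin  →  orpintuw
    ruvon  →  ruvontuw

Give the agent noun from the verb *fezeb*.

The suffix is conditioned by the final consonant: -tuw when the stem ends in a nasal (*haim*, *orpin*, *ruvon*); -zas when the stem ends in a non-nasal consonant (*tagib*, *ratal*, *nesuf*).
*fezeb* — final consonant /b/ (non-nasal) → -zas → *fezebzas*.

fezebzas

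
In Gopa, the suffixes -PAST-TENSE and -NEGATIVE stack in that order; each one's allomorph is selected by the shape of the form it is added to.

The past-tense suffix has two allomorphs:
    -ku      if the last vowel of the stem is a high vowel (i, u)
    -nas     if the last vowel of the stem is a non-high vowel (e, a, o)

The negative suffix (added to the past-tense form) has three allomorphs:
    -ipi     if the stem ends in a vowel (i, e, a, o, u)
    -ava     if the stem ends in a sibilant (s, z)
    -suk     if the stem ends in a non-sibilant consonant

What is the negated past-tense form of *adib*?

adibkuipi

*adib* — last vowel /i/ (a high vowel) → -ku → *adibku*.
The past-tense form *adibku* — final sound /u/ (a vowel) → -ipi → *adibkuipi*.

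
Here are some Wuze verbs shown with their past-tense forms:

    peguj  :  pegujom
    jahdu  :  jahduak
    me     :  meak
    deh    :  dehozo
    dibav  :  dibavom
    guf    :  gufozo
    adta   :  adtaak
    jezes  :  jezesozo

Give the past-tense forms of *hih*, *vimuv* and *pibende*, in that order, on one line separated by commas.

The alternation tracks the final sound of the stem — -ozo when the stem ends in a voiceless consonant (*deh*, *guf*, *jezes*); -om when the stem ends in a voiced consonant (*peguj*, *dibav*); -ak when the stem ends in a vowel (*jahdu*, *me*, *adta*).
Since the final sound of *hih* is /h/ (a voiceless consonant), it takes -ozo, giving *hihozo*.
*vimuv*: final sound = /v/, a voiced consonant → -om → *vimuvom*.
*pibende* — final sound /e/ (a vowel) → -ak → *pibendeak*.

hihozo, vimuvom, pibendeak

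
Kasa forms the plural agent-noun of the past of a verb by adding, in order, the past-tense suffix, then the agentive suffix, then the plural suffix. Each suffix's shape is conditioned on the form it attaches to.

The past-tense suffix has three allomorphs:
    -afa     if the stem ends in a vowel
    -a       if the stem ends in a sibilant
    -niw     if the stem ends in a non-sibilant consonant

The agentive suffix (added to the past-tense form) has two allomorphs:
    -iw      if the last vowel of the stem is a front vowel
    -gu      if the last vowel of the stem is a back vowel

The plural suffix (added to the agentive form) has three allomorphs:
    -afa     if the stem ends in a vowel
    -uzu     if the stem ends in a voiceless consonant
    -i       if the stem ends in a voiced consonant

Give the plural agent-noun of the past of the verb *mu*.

muafaguafa

The final sound of *mu* is /u/, which is a vowel, so the past-tense suffix is -afa, giving *muafa*.
The past-tense form *muafa* — last vowel /a/ (a back vowel) → -gu → *muafagu*.
The agentive form *muafagu* — final sound /u/ (a vowel) → -afa → *muafaguafa*.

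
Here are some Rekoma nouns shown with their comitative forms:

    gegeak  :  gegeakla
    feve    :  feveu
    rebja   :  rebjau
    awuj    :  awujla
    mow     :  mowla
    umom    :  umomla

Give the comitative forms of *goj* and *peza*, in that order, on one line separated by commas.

gojla, pezau

The suffix is conditioned by the final sound: -la when the stem ends in a consonant (*gegeak*, *awuj*, *mow*, *umom*); -u when the stem ends in a vowel (*feve*, *rebja*).
Since the final sound of *goj* is /j/ (a consonant), it takes -la, giving *gojla*.
*peza* — final sound /a/ (a vowel) → -u → *pezau*.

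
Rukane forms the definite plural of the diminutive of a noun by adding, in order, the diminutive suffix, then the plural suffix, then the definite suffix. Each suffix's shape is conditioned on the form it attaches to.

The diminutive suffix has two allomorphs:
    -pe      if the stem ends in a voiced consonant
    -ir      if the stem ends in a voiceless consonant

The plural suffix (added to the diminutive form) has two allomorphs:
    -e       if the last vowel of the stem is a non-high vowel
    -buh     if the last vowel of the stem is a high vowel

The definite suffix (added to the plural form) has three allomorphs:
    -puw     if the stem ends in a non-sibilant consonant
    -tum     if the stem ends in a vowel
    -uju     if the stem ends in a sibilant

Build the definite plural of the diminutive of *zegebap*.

Since the final consonant of *zegebap* is /p/ (voiceless), it takes -ir, giving *zegebapir*.
The last vowel of the diminutive form *zegebapir* is /i/, which is a high vowel, so the plural suffix is -buh, giving *zegebapirbuh*.
The plural form *zegebapirbuh*: final sound = /h/, a non-sibilant consonant → -puw → *zegebapirbuhpuw*.

zegebapirbuhpuw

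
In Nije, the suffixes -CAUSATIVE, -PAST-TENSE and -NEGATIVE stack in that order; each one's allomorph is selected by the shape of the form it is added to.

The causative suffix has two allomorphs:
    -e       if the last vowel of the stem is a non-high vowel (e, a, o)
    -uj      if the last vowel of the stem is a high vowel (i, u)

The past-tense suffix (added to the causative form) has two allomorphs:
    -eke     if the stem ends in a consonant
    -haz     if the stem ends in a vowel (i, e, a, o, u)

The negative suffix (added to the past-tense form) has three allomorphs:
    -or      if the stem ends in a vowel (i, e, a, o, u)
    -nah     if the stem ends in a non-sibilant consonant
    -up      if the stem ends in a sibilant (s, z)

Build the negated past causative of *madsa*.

*madsa* — last vowel /a/ (a non-high vowel) → -e → *madsae*.
Since the final sound of the causative form *madsae* is /e/ (a vowel), it takes -haz, giving *madsaehaz*.
The past-tense form *madsaehaz* — final sound /z/ (a sibilant) → -up → *madsaehazup*.

madsaehazup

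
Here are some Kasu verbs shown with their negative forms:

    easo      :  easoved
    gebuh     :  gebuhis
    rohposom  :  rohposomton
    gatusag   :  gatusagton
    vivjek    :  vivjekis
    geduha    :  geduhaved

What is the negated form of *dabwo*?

The alternation tracks the final sound of the stem — -is when the stem ends in a voiceless consonant (*gebuh*, *vivjek*); -ton when the stem ends in a voiced consonant (*rohposom*, *gatusag*); -ved when the stem ends in a vowel (*easo*, *geduha*).
*dabwo* — final sound /o/ (a vowel) → -ved → *dabwoved*.

dabwoved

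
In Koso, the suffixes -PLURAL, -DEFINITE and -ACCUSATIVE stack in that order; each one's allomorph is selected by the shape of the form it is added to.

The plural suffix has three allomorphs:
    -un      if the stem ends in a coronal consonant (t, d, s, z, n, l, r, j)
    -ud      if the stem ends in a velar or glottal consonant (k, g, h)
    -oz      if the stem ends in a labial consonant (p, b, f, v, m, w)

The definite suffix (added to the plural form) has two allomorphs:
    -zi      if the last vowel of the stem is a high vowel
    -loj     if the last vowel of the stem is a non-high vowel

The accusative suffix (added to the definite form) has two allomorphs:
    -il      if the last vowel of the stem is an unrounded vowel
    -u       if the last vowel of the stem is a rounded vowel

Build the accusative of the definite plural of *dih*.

*dih* — final consonant /h/ (velar/glottal) → -ud → *dihud*.
The plural form *dihud* — last vowel /u/ (a high vowel) → -zi → *dihudzi*.
The definite form *dihudzi*: last vowel = /i/, an unrounded vowel → -il → *dihudziil*.

dihudziil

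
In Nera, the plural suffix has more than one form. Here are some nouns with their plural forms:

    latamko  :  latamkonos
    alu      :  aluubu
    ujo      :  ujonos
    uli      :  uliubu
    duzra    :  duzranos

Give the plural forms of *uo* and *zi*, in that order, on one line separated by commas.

The suffix is conditioned by the last vowel: -ubu when the last vowel of the stem is a high vowel (*alu*, *uli*); -nos when the last vowel of the stem is a non-high vowel (*latamko*, *ujo*, *duzra*).
The last vowel of *uo* is /o/, which is a non-high vowel, so the suffix is -nos, giving *uonos*.
*zi*: last vowel = /i/, a high vowel → -ubu → *ziubu*.

uonos, ziubu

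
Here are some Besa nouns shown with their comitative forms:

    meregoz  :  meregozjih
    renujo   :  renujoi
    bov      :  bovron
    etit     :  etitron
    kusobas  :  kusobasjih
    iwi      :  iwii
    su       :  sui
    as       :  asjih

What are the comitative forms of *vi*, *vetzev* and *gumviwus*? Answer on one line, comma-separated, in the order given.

vii, vetzevron, gumviwusjih

Looking at the final sound of each stem: -jih when the stem ends in a sibilant (*meregoz*, *kusobas*, *as*); -ron when the stem ends in a non-sibilant consonant (*bov*, *etit*); -i when the stem ends in a vowel (*renujo*, *iwi*, *su*).
The final sound of *vi* is /i/, which is a vowel, so the suffix is -i, giving *vii*.
Since the final sound of *vetzev* is /v/ (a non-sibilant consonant), it takes -ron, giving *vetzevron*.
*gumviwus*: final sound = /s/, a sibilant → -jih → *gumviwusjih*.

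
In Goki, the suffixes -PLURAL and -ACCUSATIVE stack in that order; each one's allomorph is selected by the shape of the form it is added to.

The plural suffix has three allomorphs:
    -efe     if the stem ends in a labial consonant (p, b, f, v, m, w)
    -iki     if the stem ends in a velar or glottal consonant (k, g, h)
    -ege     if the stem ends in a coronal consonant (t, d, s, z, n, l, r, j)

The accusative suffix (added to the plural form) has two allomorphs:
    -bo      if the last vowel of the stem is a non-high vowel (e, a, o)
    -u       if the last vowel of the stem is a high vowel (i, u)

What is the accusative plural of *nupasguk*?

nupasgukikiu

*nupasguk* — final consonant /k/ (velar/glottal) → -iki → *nupasgukiki*.
The plural form *nupasgukiki*: last vowel = /i/, a high vowel → -u → *nupasgukikiu*.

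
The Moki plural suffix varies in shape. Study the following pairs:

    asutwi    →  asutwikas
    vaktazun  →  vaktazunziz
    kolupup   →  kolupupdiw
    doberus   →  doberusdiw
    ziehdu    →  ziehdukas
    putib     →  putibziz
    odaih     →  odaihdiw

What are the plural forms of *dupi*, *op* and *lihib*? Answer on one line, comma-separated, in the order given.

Looking at the final sound of each stem: -diw when the stem ends in a voiceless consonant (*kolupup*, *doberus*, *odaih*); -ziz when the stem ends in a voiced consonant (*vaktazun*, *putib*); -kas when the stem ends in a vowel (*asutwi*, *ziehdu*).
*dupi*: final sound = /i/, a vowel → -kas → *dupikas*.
Since the final sound of *op* is /p/ (a voiceless consonant), it takes -diw, giving *opdiw*.
Since the final sound of *lihib* is /b/ (a voiced consonant), it takes -ziz, giving *lihibziz*.

dupikas, opdiw, lihibziz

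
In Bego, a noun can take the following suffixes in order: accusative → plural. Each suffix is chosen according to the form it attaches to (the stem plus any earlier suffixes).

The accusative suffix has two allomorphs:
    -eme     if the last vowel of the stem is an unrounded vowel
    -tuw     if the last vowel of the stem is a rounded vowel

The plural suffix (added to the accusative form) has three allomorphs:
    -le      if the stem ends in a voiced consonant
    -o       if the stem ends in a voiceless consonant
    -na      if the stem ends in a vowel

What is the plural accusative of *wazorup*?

The last vowel of *wazorup* is /u/, which is a rounded vowel, so the accusative suffix is -tuw, giving *wazoruptuw*.
The accusative form *wazoruptuw*: final sound = /w/, a voiced consonant → -le → *wazoruptuwle*.

wazoruptuwle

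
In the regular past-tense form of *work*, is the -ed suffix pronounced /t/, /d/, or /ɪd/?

The stem *work* ends in a voiceless consonant other than /t/.
The -ed suffix is realized as /ɪd/ after /t, d/; as /t/ after other voiceless consonants; and as /d/ after other voiced sounds.
So -ed on *work* is pronounced /t/.

/t/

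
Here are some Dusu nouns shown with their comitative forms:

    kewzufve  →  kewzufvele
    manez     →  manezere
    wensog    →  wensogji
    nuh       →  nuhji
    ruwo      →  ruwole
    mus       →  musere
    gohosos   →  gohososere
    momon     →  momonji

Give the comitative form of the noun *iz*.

The pattern is sibilance of the final sound: -ere when the stem ends in a sibilant (*manez*, *mus*, *gohosos*); -ji when the stem ends in a non-sibilant consonant (*wensog*, *nuh*, *momon*); -le when the stem ends in a vowel (*kewzufve*, *ruwo*).
*iz* — final sound /z/ (a sibilant) → -ere → *izere*.

izere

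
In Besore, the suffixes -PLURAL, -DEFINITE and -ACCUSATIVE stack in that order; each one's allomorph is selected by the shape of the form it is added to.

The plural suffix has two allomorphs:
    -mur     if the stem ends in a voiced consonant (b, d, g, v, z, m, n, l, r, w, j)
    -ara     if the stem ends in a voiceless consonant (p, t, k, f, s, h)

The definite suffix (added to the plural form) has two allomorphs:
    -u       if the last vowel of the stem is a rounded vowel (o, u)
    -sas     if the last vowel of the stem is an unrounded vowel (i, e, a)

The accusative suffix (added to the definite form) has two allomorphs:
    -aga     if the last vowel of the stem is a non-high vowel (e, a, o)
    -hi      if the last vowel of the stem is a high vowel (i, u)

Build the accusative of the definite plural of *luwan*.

luwanmuruhi

Since the final consonant of *luwan* is /n/ (voiced), it takes -mur, giving *luwanmur*.
The plural form *luwanmur*: last vowel = /u/, a rounded vowel → -u → *luwanmuru*.
The definite form *luwanmuru*: last vowel = /u/, a high vowel → -hi → *luwanmuruhi*.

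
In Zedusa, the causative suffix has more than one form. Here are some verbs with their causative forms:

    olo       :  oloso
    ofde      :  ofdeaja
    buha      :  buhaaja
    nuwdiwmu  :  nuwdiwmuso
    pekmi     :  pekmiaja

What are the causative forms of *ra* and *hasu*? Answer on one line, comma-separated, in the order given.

The pattern is rounding harmony: -so when the last vowel of the stem is a rounded vowel (*olo*, *nuwdiwmu*); -aja when the last vowel of the stem is an unrounded vowel (*ofde*, *buha*, *pekmi*).
The last vowel of *ra* is /a/, which is an unrounded vowel, so the suffix is -aja, giving *raaja*.
The last vowel of *hasu* is /u/, which is a rounded vowel, so the suffix is -so, giving *hasuso*.

raaja, hasuso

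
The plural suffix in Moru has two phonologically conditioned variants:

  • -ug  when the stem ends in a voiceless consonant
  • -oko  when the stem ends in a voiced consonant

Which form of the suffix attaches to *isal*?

*isal*: final consonant = /l/, voiced → -oko.

-oko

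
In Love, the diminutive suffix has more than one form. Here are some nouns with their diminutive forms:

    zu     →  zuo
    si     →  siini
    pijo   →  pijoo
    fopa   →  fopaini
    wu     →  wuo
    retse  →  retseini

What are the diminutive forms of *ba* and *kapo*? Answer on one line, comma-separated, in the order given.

baini, kapoo

The pattern is rounding harmony: -o when the last vowel of the stem is a rounded vowel (*zu*, *pijo*, *wu*); -ini when the last vowel of the stem is an unrounded vowel (*si*, *fopa*, *retse*).
The last vowel of *ba* is /a/, which is an unrounded vowel, so the suffix is -ini, giving *baini*.
Since the last vowel of *kapo* is /o/ (a rounded vowel), it takes -o, giving *kapoo*.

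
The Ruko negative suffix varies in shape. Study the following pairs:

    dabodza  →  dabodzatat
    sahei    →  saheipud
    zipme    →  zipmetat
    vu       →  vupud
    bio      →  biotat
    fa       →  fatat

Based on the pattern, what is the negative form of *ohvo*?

The pattern is height harmony: -pud when the last vowel of the stem is a high vowel (*sahei*, *vu*); -tat when the last vowel of the stem is a non-high vowel (*dabodza*, *zipme*, *bio*, *fa*).
The last vowel of *ohvo* is /o/, which is a non-high vowel, so the suffix is -tat, giving *ohvotat*.

ohvotat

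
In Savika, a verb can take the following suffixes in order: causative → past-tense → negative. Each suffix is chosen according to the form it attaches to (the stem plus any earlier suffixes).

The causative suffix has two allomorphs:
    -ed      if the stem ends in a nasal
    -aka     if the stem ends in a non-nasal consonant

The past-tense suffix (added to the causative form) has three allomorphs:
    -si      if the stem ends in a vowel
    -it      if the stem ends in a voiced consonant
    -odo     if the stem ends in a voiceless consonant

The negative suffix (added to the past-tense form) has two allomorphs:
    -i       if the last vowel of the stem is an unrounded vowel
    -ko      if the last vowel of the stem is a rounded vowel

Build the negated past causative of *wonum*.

wonumediti

*wonum*: final consonant = /m/, a nasal → -ed → *wonumed*.
The final sound of the causative form *wonumed* is /d/, which is a voiced consonant, so the past-tense suffix is -it, giving *wonumedit*.
The last vowel of the past-tense form *wonumedit* is /i/, which is an unrounded vowel, so the negative suffix is -i, giving *wonumediti*.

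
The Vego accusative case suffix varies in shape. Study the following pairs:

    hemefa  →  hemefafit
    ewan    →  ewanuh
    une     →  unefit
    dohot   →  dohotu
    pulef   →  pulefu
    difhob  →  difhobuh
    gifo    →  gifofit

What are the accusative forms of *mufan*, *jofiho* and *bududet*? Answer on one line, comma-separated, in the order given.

The alternation tracks the final sound of the stem — -u when the stem ends in a voiceless consonant (*dohot*, *pulef*); -uh when the stem ends in a voiced consonant (*ewan*, *difhob*); -fit when the stem ends in a vowel (*hemefa*, *une*, *gifo*).
*mufan* — final sound /n/ (a voiced consonant) → -uh → *mufanuh*.
*jofiho* — final sound /o/ (a vowel) → -fit → *jofihofit*.
Since the final sound of *bududet* is /t/ (a voiceless consonant), it takes -u, giving *bududetu*.

mufanuh, jofihofit, bududetu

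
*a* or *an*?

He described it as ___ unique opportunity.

a

The indefinite article is chosen by the initial *sound* of the following word, not its spelling.
*unique* begins with the sound /juː/ (u pronounced /juː/) — a consonant sound.
So the article is *a*: He described it as a unique opportunity.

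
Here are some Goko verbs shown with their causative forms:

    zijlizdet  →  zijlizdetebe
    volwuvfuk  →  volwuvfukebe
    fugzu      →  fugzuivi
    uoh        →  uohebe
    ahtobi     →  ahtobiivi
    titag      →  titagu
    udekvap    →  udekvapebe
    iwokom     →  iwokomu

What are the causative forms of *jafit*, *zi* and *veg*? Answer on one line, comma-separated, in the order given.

The suffix is conditioned by the final sound: -ebe when the stem ends in a voiceless consonant (*zijlizdet*, *volwuvfuk*, *uoh*, *udekvap*); -u when the stem ends in a voiced consonant (*titag*, *iwokom*); -ivi when the stem ends in a vowel (*fugzu*, *ahtobi*).
*jafit*: final sound = /t/, a voiceless consonant → -ebe → *jafitebe*.
Since the final sound of *zi* is /i/ (a vowel), it takes -ivi, giving *ziivi*.
Since the final sound of *veg* is /g/ (a voiced consonant), it takes -u, giving *vegu*.

jafitebe, ziivi, vegu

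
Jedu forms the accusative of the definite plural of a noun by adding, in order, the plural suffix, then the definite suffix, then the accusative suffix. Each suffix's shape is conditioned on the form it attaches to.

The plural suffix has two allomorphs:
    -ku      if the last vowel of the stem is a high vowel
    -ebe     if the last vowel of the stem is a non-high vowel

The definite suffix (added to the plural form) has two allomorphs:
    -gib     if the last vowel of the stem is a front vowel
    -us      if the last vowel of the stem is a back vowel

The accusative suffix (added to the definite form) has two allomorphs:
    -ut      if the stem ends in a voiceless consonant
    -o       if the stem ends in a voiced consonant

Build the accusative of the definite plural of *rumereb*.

Since the last vowel of *rumereb* is /e/ (a non-high vowel), it takes -ebe, giving *rumerebebe*.
The last vowel of the plural form *rumerebebe* is /e/, which is a front vowel, so the definite suffix is -gib, giving *rumerebebegib*.
The definite form *rumerebebegib*: final consonant = /b/, voiced → -o → *rumerebebegibo*.

rumerebebegibo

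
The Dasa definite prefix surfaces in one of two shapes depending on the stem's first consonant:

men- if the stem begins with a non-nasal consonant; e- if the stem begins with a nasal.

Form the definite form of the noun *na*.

ena

Since the first consonant of *na* is /n/ (a nasal), it takes e-, giving *ena*.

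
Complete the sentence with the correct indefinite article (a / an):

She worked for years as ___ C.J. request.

a

The indefinite article is chosen by the initial *sound* of the following word, not its spelling.
The initialism *C.J.* is read letter by letter; the first letter, C, is pronounced /siː/, which begins with a consonant sound.
So the article is *a*: She worked for years as a C.J. request.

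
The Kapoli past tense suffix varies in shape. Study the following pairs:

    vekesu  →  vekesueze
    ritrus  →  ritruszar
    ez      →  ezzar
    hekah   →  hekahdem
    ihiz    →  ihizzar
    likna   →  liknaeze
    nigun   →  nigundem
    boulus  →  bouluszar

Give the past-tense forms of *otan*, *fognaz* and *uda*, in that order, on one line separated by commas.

otandem, fognazzar, udaeze

The pattern is sibilance of the final sound: -zar when the stem ends in a sibilant (*ritrus*, *ez*, *ihiz*, *boulus*); -dem when the stem ends in a non-sibilant consonant (*hekah*, *nigun*); -eze when the stem ends in a vowel (*vekesu*, *likna*).
*otan*: final sound = /n/, a non-sibilant consonant → -dem → *otandem*.
Since the final sound of *fognaz* is /z/ (a sibilant), it takes -zar, giving *fognazzar*.
*uda*: final sound = /a/, a vowel → -eze → *udaeze*.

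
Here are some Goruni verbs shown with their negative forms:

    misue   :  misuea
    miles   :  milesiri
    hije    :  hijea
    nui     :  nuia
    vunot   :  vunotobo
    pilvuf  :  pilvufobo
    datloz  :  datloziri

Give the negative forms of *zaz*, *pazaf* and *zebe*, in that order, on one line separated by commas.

The suffix is conditioned by the final sound: -iri when the stem ends in a sibilant (*miles*, *datloz*); -obo when the stem ends in a non-sibilant consonant (*vunot*, *pilvuf*); -a when the stem ends in a vowel (*misue*, *hije*, *nui*).
*zaz*: final sound = /z/, a sibilant → -iri → *zaziri*.
Since the final sound of *pazaf* is /f/ (a non-sibilant consonant), it takes -obo, giving *pazafobo*.
The final sound of *zebe* is /e/, which is a vowel, so the suffix is -a, giving *zebea*.

zaziri, pazafobo, zebea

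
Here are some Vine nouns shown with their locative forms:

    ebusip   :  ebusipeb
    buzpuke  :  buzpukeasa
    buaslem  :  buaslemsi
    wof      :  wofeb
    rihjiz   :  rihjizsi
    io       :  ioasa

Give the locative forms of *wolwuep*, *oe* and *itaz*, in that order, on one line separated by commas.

Looking at the final sound of each stem: -eb when the stem ends in a voiceless consonant (*ebusip*, *wof*); -si when the stem ends in a voiced consonant (*buaslem*, *rihjiz*); -asa when the stem ends in a vowel (*buzpuke*, *io*).
*wolwuep* — final sound /p/ (a voiceless consonant) → -eb → *wolwuepeb*.
*oe* — final sound /e/ (a vowel) → -asa → *oeasa*.
*itaz* — final sound /z/ (a voiced consonant) → -si → *itazsi*.

wolwuepeb, oeasa, itazsi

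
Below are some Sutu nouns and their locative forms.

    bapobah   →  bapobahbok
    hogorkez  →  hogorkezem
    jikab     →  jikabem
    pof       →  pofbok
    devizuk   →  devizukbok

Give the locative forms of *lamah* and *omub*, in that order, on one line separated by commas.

lamahbok, omubem

Looking at the final consonant of each stem: -bok when the stem ends in a voiceless consonant (*bapobah*, *pof*, *devizuk*); -em when the stem ends in a voiced consonant (*hogorkez*, *jikab*).
*lamah*: final consonant = /h/, voiceless → -bok → *lamahbok*.
*omub*: final consonant = /b/, voiced → -em → *omubem*.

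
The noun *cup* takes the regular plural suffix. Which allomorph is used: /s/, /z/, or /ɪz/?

The stem *cup* ends in a voiceless non-sibilant consonant.
The plural suffix surfaces as /ɪz/ after sibilants, /s/ after other voiceless consonants, and /z/ after other voiced sounds.
So the plural -s on *cup* is pronounced /s/.

/s/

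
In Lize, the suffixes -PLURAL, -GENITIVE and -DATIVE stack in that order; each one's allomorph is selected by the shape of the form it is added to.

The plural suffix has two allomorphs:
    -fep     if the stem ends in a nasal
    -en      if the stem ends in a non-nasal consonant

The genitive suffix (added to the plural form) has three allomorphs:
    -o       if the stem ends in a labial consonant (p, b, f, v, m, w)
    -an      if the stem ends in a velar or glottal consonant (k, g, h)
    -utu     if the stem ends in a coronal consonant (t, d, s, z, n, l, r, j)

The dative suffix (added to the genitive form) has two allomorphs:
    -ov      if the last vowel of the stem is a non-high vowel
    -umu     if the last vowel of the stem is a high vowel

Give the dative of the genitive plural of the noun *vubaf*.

vubafenutuumu

The final consonant of *vubaf* is /f/, which is non-nasal, so the plural suffix is -en, giving *vubafen*.
The final consonant of the plural form *vubafen* is /n/, which is coronal, so the genitive suffix is -utu, giving *vubafenutu*.
Since the last vowel of the genitive form *vubafenutu* is /u/ (a high vowel), it takes -umu, giving *vubafenutuumu*.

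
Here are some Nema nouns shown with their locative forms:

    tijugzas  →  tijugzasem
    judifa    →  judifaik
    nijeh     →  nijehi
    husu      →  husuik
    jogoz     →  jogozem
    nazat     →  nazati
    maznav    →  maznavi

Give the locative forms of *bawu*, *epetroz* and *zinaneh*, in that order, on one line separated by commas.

bawuik, epetrozem, zinanehi

The suffix is conditioned by the final sound: -em when the stem ends in a sibilant (*tijugzas*, *jogoz*); -i when the stem ends in a non-sibilant consonant (*nijeh*, *nazat*, *maznav*); -ik when the stem ends in a vowel (*judifa*, *husu*).
*bawu* — final sound /u/ (a vowel) → -ik → *bawuik*.
*epetroz*: final sound = /z/, a sibilant → -em → *epetrozem*.
*zinaneh*: final sound = /h/, a non-sibilant consonant → -i → *zinanehi*.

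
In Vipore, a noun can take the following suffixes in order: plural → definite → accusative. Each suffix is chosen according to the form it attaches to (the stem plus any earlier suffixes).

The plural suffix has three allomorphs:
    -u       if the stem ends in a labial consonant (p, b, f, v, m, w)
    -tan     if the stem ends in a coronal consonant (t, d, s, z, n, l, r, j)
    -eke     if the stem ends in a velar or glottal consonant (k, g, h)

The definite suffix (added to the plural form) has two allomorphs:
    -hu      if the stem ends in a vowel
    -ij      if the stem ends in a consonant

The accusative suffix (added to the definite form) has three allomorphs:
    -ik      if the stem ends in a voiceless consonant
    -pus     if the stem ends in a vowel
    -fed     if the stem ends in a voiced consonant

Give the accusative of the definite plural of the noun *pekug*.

Since the final consonant of *pekug* is /g/ (velar/glottal), it takes -eke, giving *pekugeke*.
The final sound of the plural form *pekugeke* is /e/, which is a vowel, so the definite suffix is -hu, giving *pekugekehu*.
The definite form *pekugekehu*: final sound = /u/, a vowel → -pus → *pekugekehupus*.

pekugekehupus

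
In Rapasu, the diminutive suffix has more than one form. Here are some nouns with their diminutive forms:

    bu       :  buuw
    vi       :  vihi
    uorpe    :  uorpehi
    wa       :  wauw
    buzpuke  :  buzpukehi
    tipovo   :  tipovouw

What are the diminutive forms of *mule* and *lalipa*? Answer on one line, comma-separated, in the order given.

The pattern is front/back vowel harmony: -hi when the last vowel of the stem is a front vowel (*vi*, *uorpe*, *buzpuke*); -uw when the last vowel of the stem is a back vowel (*bu*, *wa*, *tipovo*).
Since the last vowel of *mule* is /e/ (a front vowel), it takes -hi, giving *mulehi*.
*lalipa* — last vowel /a/ (a back vowel) → -uw → *lalipauw*.

mulehi, lalipauw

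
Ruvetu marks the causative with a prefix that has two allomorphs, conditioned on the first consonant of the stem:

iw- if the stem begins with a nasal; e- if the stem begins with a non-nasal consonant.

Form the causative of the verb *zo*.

*zo* — first consonant /z/ (non-nasal) → e- → *ezo*.

ezo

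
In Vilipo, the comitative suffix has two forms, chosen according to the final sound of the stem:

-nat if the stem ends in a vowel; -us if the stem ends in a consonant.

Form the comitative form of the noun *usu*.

*usu*: final sound = /u/, a vowel → -nat → *usunat*.

usunat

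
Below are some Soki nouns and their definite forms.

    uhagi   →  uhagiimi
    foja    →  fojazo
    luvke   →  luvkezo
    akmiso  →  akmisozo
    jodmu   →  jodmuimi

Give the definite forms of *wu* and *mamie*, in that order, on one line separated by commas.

wuimi, mamiezo

The pattern is height harmony: -imi when the last vowel of the stem is a high vowel (*uhagi*, *jodmu*); -zo when the last vowel of the stem is a non-high vowel (*foja*, *luvke*, *akmiso*).
Since the last vowel of *wu* is /u/ (a high vowel), it takes -imi, giving *wuimi*.
*mamie*: last vowel = /e/, a non-high vowel → -zo → *mamiezo*.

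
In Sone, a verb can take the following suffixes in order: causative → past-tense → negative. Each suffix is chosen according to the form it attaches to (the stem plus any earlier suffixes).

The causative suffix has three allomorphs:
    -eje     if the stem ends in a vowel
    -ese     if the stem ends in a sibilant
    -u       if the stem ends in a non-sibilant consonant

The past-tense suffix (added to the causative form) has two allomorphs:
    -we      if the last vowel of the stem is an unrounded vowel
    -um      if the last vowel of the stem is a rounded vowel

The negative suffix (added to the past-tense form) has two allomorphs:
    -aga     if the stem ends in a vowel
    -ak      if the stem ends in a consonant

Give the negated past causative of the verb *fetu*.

fetuejeweaga

*fetu* — final sound /u/ (a vowel) → -eje → *fetueje*.
The causative form *fetueje* — last vowel /e/ (an unrounded vowel) → -we → *fetuejewe*.
The past-tense form *fetuejewe*: final sound = /e/, a vowel → -aga → *fetuejeweaga*.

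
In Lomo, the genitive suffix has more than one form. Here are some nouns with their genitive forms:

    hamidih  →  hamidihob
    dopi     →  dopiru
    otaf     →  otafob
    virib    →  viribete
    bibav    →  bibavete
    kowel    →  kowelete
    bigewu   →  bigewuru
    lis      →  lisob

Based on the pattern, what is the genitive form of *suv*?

suvete

The suffix is conditioned by the final sound: -ob when the stem ends in a voiceless consonant (*hamidih*, *otaf*, *lis*); -ete when the stem ends in a voiced consonant (*virib*, *bibav*, *kowel*); -ru when the stem ends in a vowel (*dopi*, *bigewu*).
The final sound of *suv* is /v/, which is a voiced consonant, so the suffix is -ete, giving *suvete*.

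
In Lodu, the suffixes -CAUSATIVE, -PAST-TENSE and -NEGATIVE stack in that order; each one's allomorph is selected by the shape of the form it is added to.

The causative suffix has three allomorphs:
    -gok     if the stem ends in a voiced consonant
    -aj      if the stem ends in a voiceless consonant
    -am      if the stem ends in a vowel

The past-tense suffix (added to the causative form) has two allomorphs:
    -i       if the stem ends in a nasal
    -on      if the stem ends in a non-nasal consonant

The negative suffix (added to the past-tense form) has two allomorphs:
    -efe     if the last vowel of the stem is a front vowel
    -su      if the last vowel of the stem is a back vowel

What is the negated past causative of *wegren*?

*wegren* — final sound /n/ (a voiced consonant) → -gok → *wegrengok*.
The final consonant of the causative form *wegrengok* is /k/, which is non-nasal, so the past-tense suffix is -on, giving *wegrengokon*.
The past-tense form *wegrengokon*: last vowel = /o/, a back vowel → -su → *wegrengokonsu*.

wegrengokonsu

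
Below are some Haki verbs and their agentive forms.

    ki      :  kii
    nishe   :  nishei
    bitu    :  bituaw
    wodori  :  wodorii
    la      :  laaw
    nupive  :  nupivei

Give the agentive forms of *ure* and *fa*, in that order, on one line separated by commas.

urei, faaw

The pattern is front/back vowel harmony: -i when the last vowel of the stem is a front vowel (*ki*, *nishe*, *wodori*, *nupive*); -aw when the last vowel of the stem is a back vowel (*bitu*, *la*).
The last vowel of *ure* is /e/, which is a front vowel, so the suffix is -i, giving *urei*.
Since the last vowel of *fa* is /a/ (a back vowel), it takes -aw, giving *faaw*.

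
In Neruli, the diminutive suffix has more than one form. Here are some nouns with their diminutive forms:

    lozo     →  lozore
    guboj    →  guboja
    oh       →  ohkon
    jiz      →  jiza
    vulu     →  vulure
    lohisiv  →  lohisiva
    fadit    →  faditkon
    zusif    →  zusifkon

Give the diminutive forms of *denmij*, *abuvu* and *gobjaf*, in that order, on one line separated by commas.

denmija, abuvure, gobjafkon

The suffix is conditioned by the final sound: -kon when the stem ends in a voiceless consonant (*oh*, *fadit*, *zusif*); -a when the stem ends in a voiced consonant (*guboj*, *jiz*, *lohisiv*); -re when the stem ends in a vowel (*lozo*, *vulu*).
Since the final sound of *denmij* is /j/ (a voiced consonant), it takes -a, giving *denmija*.
*abuvu*: final sound = /u/, a vowel → -re → *abuvure*.
*gobjaf* — final sound /f/ (a voiceless consonant) → -kon → *gobjafkon*.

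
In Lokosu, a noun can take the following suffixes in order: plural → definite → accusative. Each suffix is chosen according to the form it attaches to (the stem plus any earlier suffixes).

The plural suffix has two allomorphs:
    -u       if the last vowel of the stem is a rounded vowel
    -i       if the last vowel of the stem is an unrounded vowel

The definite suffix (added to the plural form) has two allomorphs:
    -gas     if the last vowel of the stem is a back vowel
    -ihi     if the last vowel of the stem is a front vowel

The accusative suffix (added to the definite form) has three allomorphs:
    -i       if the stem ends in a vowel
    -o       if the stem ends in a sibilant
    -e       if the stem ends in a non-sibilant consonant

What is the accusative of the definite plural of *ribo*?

The last vowel of *ribo* is /o/, which is a rounded vowel, so the plural suffix is -u, giving *ribou*.
The plural form *ribou*: last vowel = /u/, a back vowel → -gas → *ribougas*.
Since the final sound of the definite form *ribougas* is /s/ (a sibilant), it takes -o, giving *ribougaso*.

ribougaso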